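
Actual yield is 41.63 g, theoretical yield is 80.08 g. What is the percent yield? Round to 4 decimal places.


% yield = 100 * actual / theoretical
% yield = 100 * 41.63 / 80.08
% yield = 51.98551449 %, rounded to 4 dp:

51.9855 %


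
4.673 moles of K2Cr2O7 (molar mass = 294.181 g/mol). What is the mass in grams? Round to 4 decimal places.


mass = n * M
mass = 4.673 * 294.181
mass = 1374.707813 g, rounded to 4 dp:

1374.7078 g


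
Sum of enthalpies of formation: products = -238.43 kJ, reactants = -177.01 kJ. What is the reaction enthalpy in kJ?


dH_rxn = sum(dH_f products) - sum(dH_f reactants)
dH_rxn = -238.43 - (-177.01)
dH_rxn = -61.42 kJ:

-61.42 kJ


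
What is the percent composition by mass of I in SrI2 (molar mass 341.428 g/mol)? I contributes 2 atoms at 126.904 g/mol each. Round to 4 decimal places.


pct = 100 * (n_elem * M_elem) / M_total
mass_contribution = 2 * 126.904 = 253.808 g/mol
pct = 100 * 253.808 / 341.428
pct = 74.33719554 %, rounded to 4 dp:

74.3372 %


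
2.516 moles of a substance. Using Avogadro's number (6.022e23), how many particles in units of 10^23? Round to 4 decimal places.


N = n * NA, then divide by 1e23 for the requested units.
N / 1e23 = n * 6.022
N / 1e23 = 2.516 * 6.022
N / 1e23 = 15.151352, rounded to 4 dp:

15.1514


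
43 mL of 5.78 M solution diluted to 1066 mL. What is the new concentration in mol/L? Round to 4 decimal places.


Dilution: M1*V1 = M2*V2, solve for M2.
M2 = M1*V1 / V2
M2 = 5.78 * 43 / 1066
M2 = 248.54 / 1066
M2 = 0.23315197 mol/L, rounded to 4 dp:

0.2332 mol/L


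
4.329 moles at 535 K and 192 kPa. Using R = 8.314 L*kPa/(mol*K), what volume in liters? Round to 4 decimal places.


PV = nRT, solve for V = nRT / P.
nRT = 4.329 * 8.314 * 535 = 19255.3487
V = 19255.3487 / 192
V = 100.28827448 L, rounded to 4 dp:

100.2883 L


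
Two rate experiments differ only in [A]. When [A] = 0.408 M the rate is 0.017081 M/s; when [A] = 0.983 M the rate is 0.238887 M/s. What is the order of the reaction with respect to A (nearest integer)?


Rate is proportional to [A]^n, so rate2/rate1 = ([A]2/[A]1)^n. Take logs to solve for n.
rate2/rate1 = 0.238887 / 0.017081 = 13.9855
[A]2/[A]1 = 0.983 / 0.408 = 2.4093
n = ln(13.9855) / ln(2.4093) = 3.0
Nearest integer order:

3


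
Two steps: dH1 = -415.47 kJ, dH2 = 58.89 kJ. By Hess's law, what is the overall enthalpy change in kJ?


Hess's law: enthalpy is a state function, so add the step enthalpies.
dH_total = dH1 + dH2 = -415.47 + (58.89)
dH_total = -356.58 kJ:

-356.58 kJ


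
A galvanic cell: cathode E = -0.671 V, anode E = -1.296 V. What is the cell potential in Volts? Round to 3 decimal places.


Standard cell potential: E_cell = E_cathode - E_anode.
E_cell = -0.671 - (-1.296)
E_cell = 0.625 V, rounded to 3 dp:

0.625 V


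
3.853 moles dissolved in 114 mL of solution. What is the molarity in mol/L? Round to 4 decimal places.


Convert volume to liters: V_L = V_mL / 1000.
V_L = 114 / 1000 = 0.114 L
M = n / V_L = 3.853 / 0.114
M = 33.79824561 mol/L, rounded to 4 dp:

33.7982 mol/L


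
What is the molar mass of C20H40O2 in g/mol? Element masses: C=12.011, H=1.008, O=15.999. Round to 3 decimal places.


M = sum(count * atomic_mass) over atoms.
M = 20*12.011 + 40*1.008 + 2*15.999
M = 240.22 + 40.32 + 31.998
M = 312.538 g/mol, rounded to 3 dp:

312.538 g/mol


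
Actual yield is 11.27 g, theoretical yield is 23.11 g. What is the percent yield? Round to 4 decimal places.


% yield = 100 * actual / theoretical
% yield = 100 * 11.27 / 23.11
% yield = 48.76676763 %, rounded to 4 dp:

48.7668 %


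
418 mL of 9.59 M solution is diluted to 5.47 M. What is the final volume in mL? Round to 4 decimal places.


Dilution: M1*V1 = M2*V2, solve for V2.
V2 = M1*V1 / M2
V2 = 9.59 * 418 / 5.47
V2 = 4008.62 / 5.47
V2 = 732.83729433 mL, rounded to 4 dp:

732.8373 mL


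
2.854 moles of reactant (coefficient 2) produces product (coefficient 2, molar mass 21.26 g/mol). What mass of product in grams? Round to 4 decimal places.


Use the coefficient ratio to convert reactant moles to product moles, then multiply by the product's molar mass.
moles_P = moles_R * (coeff_P / coeff_R) = 2.854 * (2/2) = 2.854
mass_P = moles_P * M_P = 2.854 * 21.26
mass_P = 60.67604 g, rounded to 4 dp:

60.6760 g


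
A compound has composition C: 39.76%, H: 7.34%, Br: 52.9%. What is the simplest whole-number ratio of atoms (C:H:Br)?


Assume 100 g of compound, divide each mass% by atomic mass to get moles, then normalize by the smallest to get a raw atom ratio.
Moles per 100 g: C: 39.76/12.011 = 3.3103, H: 7.34/1.008 = 7.2817, Br: 52.9/79.904 = 0.662
Raw ratio (divide by min = 0.662): C: 5.0, H: 10.999, Br: 1.0
Multiply by 1 to clear fractions: C: 5.0 ~= 5, H: 10.999 ~= 11, Br: 1.0 ~= 1
Reduce by GCD to get the simplest whole-number ratio:

5:11:1


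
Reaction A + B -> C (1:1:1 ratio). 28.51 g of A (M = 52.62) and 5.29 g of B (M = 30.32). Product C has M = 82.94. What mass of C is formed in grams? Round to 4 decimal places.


Find moles of each reactant; the smaller value is the limiting reagent in a 1:1:1 reaction, so moles_C equals moles of the limiter.
n_A = mass_A / M_A = 28.51 / 52.62 = 0.541809 mol
n_B = mass_B / M_B = 5.29 / 30.32 = 0.174472 mol
Limiting reagent: B (smaller), n_limiting = 0.174472 mol
mass_C = n_limiting * M_C = 0.174472 * 82.94
mass_C = 14.47070768 g, rounded to 4 dp:

14.4707 g


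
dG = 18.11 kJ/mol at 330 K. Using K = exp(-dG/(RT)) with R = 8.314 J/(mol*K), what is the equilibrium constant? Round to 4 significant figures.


dG is in kJ/mol; multiply by 1000 to match R in J/(mol*K).
RT = 8.314 * 330 = 2743.62 J/mol
exponent = -dG*1000 / (RT) = -(18.11*1000) / 2743.62 = -6.60076833
K = exp(-6.60076833)
K = 0.0013593232, rounded to 4 significant figures:

0.001359


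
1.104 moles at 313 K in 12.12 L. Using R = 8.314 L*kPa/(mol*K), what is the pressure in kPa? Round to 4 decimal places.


PV = nRT, solve for P = nRT / V.
nRT = 1.104 * 8.314 * 313 = 2872.9193
P = 2872.9193 / 12.12
P = 237.0395462 kPa, rounded to 4 dp:

237.0395 kPa


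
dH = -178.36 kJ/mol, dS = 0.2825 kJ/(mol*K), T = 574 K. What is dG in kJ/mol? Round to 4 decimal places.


Gibbs: dG = dH - T*dS (consistent units, dS already in kJ/(mol*K)).
T*dS = 574 * 0.2825 = 162.155
dG = -178.36 - (162.155)
dG = -340.515 kJ/mol, rounded to 4 dp:

-340.5150 kJ/mol


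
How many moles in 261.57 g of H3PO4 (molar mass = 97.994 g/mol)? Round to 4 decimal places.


n = mass / M
n = 261.57 / 97.994
n = 2.66924506 mol, rounded to 4 dp:

2.6692 mol


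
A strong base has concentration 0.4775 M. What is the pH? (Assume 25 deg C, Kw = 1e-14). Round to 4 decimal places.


A strong base dissociates completely, so [OH-] equals the given concentration.
pOH = -log10([OH-]) = -log10(0.4775) = 0.321027
pH = 14 - pOH = 14 - 0.321027
pH = 13.678973, rounded to 4 dp:

13.6790


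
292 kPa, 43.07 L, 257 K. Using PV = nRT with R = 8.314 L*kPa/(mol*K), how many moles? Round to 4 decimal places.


PV = nRT, solve for n = PV / (RT).
PV = 292 * 43.07 = 12576.44
RT = 8.314 * 257 = 2136.698
n = 12576.44 / 2136.698
n = 5.88592305 mol, rounded to 4 dp:

5.8859 mol


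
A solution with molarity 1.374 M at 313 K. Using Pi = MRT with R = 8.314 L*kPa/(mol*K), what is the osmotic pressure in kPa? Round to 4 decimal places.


Osmotic pressure (van't Hoff): Pi = M*R*T.
RT = 8.314 * 313 = 2602.282
Pi = 1.374 * 2602.282
Pi = 3575.535468 kPa, rounded to 4 dp:

3575.5355 kPa


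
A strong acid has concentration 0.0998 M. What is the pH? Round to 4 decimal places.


A strong acid dissociates completely, so [H+] equals the given concentration.
pH = -log10([H+]) = -log10(0.0998)
pH = 1.00086946, rounded to 4 dp:

1.0009


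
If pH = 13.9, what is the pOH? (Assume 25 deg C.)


At 25 deg C, pH + pOH = 14.
pOH = 14 - pH = 14 - 13.9
pOH = 0.1:

0.10


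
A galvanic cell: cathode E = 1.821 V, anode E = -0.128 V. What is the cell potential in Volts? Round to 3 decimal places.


Standard cell potential: E_cell = E_cathode - E_anode.
E_cell = 1.821 - (-0.128)
E_cell = 1.949 V, rounded to 3 dp:

1.949 V


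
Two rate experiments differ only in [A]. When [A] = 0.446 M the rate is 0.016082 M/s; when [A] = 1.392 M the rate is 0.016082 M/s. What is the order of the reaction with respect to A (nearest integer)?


Rate is proportional to [A]^n, so rate2/rate1 = ([A]2/[A]1)^n. Take logs to solve for n.
rate2/rate1 = 0.016082 / 0.016082 = 1.0
[A]2/[A]1 = 1.392 / 0.446 = 3.1211
n = ln(1.0) / ln(3.1211) = 0.0
Nearest integer order:

0


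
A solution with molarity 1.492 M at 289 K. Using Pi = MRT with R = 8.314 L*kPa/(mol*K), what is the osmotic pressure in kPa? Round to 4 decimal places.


Osmotic pressure (van't Hoff): Pi = M*R*T.
RT = 8.314 * 289 = 2402.746
Pi = 1.492 * 2402.746
Pi = 3584.897032 kPa, rounded to 4 dp:

3584.8970 kPa


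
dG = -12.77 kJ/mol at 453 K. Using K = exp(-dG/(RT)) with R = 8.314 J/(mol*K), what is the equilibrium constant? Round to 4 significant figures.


dG is in kJ/mol; multiply by 1000 to match R in J/(mol*K).
RT = 8.314 * 453 = 3766.242 J/mol
exponent = -dG*1000 / (RT) = -(-12.77*1000) / 3766.242 = 3.39064776
K = exp(3.39064776)
K = 29.685175, rounded to 4 significant figures:

29.69


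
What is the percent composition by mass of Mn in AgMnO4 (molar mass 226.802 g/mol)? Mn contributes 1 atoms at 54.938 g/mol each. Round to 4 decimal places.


pct = 100 * (n_elem * M_elem) / M_total
mass_contribution = 1 * 54.938 = 54.938 g/mol
pct = 100 * 54.938 / 226.802
pct = 24.22289045 %, rounded to 4 dp:

24.2229 %


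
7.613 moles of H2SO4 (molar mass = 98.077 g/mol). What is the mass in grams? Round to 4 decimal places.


mass = n * M
mass = 7.613 * 98.077
mass = 746.660201 g, rounded to 4 dp:

746.6602 g


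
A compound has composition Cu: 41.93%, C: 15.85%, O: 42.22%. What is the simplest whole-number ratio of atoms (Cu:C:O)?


Assume 100 g of compound, divide each mass% by atomic mass to get moles, then normalize by the smallest to get a raw atom ratio.
Moles per 100 g: Cu: 41.93/63.546 = 0.6598, C: 15.85/12.011 = 1.3196, O: 42.22/15.999 = 2.6389
Raw ratio (divide by min = 0.6598): Cu: 1.0, C: 2.0, O: 3.999
Multiply by 1 to clear fractions: Cu: 1.0 ~= 1, C: 2.0 ~= 2, O: 3.999 ~= 4
Reduce by GCD to get the simplest whole-number ratio:

1:2:4


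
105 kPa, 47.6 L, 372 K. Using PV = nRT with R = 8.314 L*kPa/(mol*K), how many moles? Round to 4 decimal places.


PV = nRT, solve for n = PV / (RT).
PV = 105 * 47.6 = 4998.0
RT = 8.314 * 372 = 3092.808
n = 4998.0 / 3092.808
n = 1.6160072 mol, rounded to 4 dp:

1.6160 mol


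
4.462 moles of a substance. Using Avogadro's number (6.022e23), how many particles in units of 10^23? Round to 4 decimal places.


N = n * NA, then divide by 1e23 for the requested units.
N / 1e23 = n * 6.022
N / 1e23 = 4.462 * 6.022
N / 1e23 = 26.870164, rounded to 4 dp:

26.8702


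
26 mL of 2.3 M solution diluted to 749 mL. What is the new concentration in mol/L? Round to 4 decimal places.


Dilution: M1*V1 = M2*V2, solve for M2.
M2 = M1*V1 / V2
M2 = 2.3 * 26 / 749
M2 = 59.8 / 749
M2 = 0.07983979 mol/L, rounded to 4 dp:

0.0798 mol/L


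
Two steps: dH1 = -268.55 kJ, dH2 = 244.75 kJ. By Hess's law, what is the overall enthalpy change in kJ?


Hess's law: enthalpy is a state function, so add the step enthalpies.
dH_total = dH1 + dH2 = -268.55 + (244.75)
dH_total = -23.8 kJ:

-23.80 kJ


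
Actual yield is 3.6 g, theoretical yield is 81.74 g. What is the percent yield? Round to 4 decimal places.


% yield = 100 * actual / theoretical
% yield = 100 * 3.6 / 81.74
% yield = 4.40420847 %, rounded to 4 dp:

4.4042 %


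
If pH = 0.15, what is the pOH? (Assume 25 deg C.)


At 25 deg C, pH + pOH = 14.
pOH = 14 - pH = 14 - 0.15
pOH = 13.85:

13.85


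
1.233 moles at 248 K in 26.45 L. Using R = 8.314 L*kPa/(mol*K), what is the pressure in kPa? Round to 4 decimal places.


PV = nRT, solve for P = nRT / V.
nRT = 1.233 * 8.314 * 248 = 2542.2882
P = 2542.2882 / 26.45
P = 96.11675614 kPa, rounded to 4 dp:

96.1168 kPa


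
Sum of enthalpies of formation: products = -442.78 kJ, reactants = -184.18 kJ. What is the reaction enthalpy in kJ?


dH_rxn = sum(dH_f products) - sum(dH_f reactants)
dH_rxn = -442.78 - (-184.18)
dH_rxn = -258.6 kJ:

-258.60 kJ


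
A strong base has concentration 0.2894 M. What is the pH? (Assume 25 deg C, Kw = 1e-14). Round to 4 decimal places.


A strong base dissociates completely, so [OH-] equals the given concentration.
pOH = -log10([OH-]) = -log10(0.2894) = 0.538501
pH = 14 - pOH = 14 - 0.538501
pH = 13.461499, rounded to 4 dp:

13.4615


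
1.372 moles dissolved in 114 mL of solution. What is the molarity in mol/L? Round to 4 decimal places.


Convert volume to liters: V_L = V_mL / 1000.
V_L = 114 / 1000 = 0.114 L
M = n / V_L = 1.372 / 0.114
M = 12.03508772 mol/L, rounded to 4 dp:

12.0351 mol/L


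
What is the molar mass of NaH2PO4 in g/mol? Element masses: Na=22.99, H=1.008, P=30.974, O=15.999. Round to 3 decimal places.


M = sum(count * atomic_mass) over atoms.
M = 1*22.99 + 2*1.008 + 1*30.974 + 4*15.999
M = 22.99 + 2.016 + 30.974 + 63.996
M = 119.976 g/mol, rounded to 3 dp:

119.976 g/mol


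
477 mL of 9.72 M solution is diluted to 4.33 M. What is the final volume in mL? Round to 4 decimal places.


Dilution: M1*V1 = M2*V2, solve for V2.
V2 = M1*V1 / M2
V2 = 9.72 * 477 / 4.33
V2 = 4636.44 / 4.33
V2 = 1070.77136259 mL, rounded to 4 dp:

1070.7714 mL


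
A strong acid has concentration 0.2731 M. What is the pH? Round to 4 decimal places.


A strong acid dissociates completely, so [H+] equals the given concentration.
pH = -log10([H+]) = -log10(0.2731)
pH = 0.5636783, rounded to 4 dp:

0.5637


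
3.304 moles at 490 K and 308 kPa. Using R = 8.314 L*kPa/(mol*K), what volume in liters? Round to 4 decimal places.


PV = nRT, solve for V = nRT / P.
nRT = 3.304 * 8.314 * 490 = 13460.0334
V = 13460.0334 / 308
V = 43.70140714 L, rounded to 4 dp:

43.7014 L


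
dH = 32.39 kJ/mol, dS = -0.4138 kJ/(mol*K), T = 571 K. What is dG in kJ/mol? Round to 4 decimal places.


Gibbs: dG = dH - T*dS (consistent units, dS already in kJ/(mol*K)).
T*dS = 571 * -0.4138 = -236.2798
dG = 32.39 - (-236.2798)
dG = 268.6698 kJ/mol, rounded to 4 dp:

268.6698 kJ/mol


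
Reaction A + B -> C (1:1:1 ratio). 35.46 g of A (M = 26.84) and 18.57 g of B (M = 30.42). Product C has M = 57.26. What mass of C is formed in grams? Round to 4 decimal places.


Find moles of each reactant; the smaller value is the limiting reagent in a 1:1:1 reaction, so moles_C equals moles of the limiter.
n_A = mass_A / M_A = 35.46 / 26.84 = 1.321162 mol
n_B = mass_B / M_B = 18.57 / 30.42 = 0.610454 mol
Limiting reagent: B (smaller), n_limiting = 0.610454 mol
mass_C = n_limiting * M_C = 0.610454 * 57.26
mass_C = 34.95459604 g, rounded to 4 dp:

34.9546 g


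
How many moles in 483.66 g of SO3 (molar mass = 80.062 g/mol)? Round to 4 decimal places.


n = mass / M
n = 483.66 / 80.062
n = 6.04106817 mol, rounded to 4 dp:

6.0411 mol


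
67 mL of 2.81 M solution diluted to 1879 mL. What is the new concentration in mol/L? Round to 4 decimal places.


Dilution: M1*V1 = M2*V2, solve for M2.
M2 = M1*V1 / V2
M2 = 2.81 * 67 / 1879
M2 = 188.27 / 1879
M2 = 0.10019691 mol/L, rounded to 4 dp:

0.1002 mol/L


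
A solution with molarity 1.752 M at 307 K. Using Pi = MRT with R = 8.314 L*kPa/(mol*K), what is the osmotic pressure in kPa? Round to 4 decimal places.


Osmotic pressure (van't Hoff): Pi = M*R*T.
RT = 8.314 * 307 = 2552.398
Pi = 1.752 * 2552.398
Pi = 4471.801296 kPa, rounded to 4 dp:

4471.8013 kPa


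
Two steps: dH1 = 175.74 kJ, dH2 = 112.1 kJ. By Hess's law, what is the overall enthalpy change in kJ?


Hess's law: enthalpy is a state function, so add the step enthalpies.
dH_total = dH1 + dH2 = 175.74 + (112.1)
dH_total = 287.84 kJ:

287.84 kJ


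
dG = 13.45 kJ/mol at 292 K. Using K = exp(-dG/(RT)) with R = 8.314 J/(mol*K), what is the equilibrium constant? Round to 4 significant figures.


dG is in kJ/mol; multiply by 1000 to match R in J/(mol*K).
RT = 8.314 * 292 = 2427.688 J/mol
exponent = -dG*1000 / (RT) = -(13.45*1000) / 2427.688 = -5.54025064
K = exp(-5.54025064)
K = 0.0039255428, rounded to 4 significant figures:

0.003926


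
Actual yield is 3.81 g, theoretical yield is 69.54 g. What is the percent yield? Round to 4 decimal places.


% yield = 100 * actual / theoretical
% yield = 100 * 3.81 / 69.54
% yield = 5.47886109 %, rounded to 4 dp:

5.4789 %


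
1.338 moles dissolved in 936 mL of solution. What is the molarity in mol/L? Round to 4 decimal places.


Convert volume to liters: V_L = V_mL / 1000.
V_L = 936 / 1000 = 0.936 L
M = n / V_L = 1.338 / 0.936
M = 1.42948718 mol/L, rounded to 4 dp:

1.4295 mol/L


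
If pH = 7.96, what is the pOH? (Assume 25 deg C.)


At 25 deg C, pH + pOH = 14.
pOH = 14 - pH = 14 - 7.96
pOH = 6.04:

6.04


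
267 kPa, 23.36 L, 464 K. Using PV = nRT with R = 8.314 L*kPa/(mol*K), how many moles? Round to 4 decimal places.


PV = nRT, solve for n = PV / (RT).
PV = 267 * 23.36 = 6237.12
RT = 8.314 * 464 = 3857.696
n = 6237.12 / 3857.696
n = 1.61679925 mol, rounded to 4 dp:

1.6168 mol


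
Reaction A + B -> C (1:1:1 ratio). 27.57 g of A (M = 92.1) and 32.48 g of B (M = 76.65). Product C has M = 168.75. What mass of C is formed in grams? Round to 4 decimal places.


Find moles of each reactant; the smaller value is the limiting reagent in a 1:1:1 reaction, so moles_C equals moles of the limiter.
n_A = mass_A / M_A = 27.57 / 92.1 = 0.299349 mol
n_B = mass_B / M_B = 32.48 / 76.65 = 0.423744 mol
Limiting reagent: A (smaller), n_limiting = 0.299349 mol
mass_C = n_limiting * M_C = 0.299349 * 168.75
mass_C = 50.51514375 g, rounded to 4 dp:

50.5151 g


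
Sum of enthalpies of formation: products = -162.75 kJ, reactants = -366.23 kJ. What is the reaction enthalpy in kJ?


dH_rxn = sum(dH_f products) - sum(dH_f reactants)
dH_rxn = -162.75 - (-366.23)
dH_rxn = 203.48 kJ:

203.48 kJ


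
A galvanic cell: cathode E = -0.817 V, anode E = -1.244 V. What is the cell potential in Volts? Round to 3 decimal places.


Standard cell potential: E_cell = E_cathode - E_anode.
E_cell = -0.817 - (-1.244)
E_cell = 0.427 V, rounded to 3 dp:

0.427 V


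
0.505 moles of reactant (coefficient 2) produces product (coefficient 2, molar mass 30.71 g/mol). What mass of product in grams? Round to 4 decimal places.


Use the coefficient ratio to convert reactant moles to product moles, then multiply by the product's molar mass.
moles_P = moles_R * (coeff_P / coeff_R) = 0.505 * (2/2) = 0.505
mass_P = moles_P * M_P = 0.505 * 30.71
mass_P = 15.50855 g, rounded to 4 dp:

15.5086 g


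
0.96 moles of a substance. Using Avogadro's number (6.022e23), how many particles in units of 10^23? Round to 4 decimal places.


N = n * NA, then divide by 1e23 for the requested units.
N / 1e23 = n * 6.022
N / 1e23 = 0.96 * 6.022
N / 1e23 = 5.78112, rounded to 4 dp:

5.7811


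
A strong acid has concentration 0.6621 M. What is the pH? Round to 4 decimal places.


A strong acid dissociates completely, so [H+] equals the given concentration.
pH = -log10([H+]) = -log10(0.6621)
pH = 0.17907641, rounded to 4 dp:

0.1791


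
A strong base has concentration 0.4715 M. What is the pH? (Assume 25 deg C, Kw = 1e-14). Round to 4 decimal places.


A strong base dissociates completely, so [OH-] equals the given concentration.
pOH = -log10([OH-]) = -log10(0.4715) = 0.326518
pH = 14 - pOH = 14 - 0.326518
pH = 13.673482, rounded to 4 dp:

13.6735


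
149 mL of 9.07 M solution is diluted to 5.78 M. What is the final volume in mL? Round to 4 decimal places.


Dilution: M1*V1 = M2*V2, solve for V2.
V2 = M1*V1 / M2
V2 = 9.07 * 149 / 5.78
V2 = 1351.43 / 5.78
V2 = 233.81141869 mL, rounded to 4 dp:

233.8114 mL


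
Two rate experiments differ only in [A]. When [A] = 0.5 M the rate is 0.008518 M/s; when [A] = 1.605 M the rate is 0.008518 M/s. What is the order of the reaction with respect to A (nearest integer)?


Rate is proportional to [A]^n, so rate2/rate1 = ([A]2/[A]1)^n. Take logs to solve for n.
rate2/rate1 = 0.008518 / 0.008518 = 1.0
[A]2/[A]1 = 1.605 / 0.5 = 3.21
n = ln(1.0) / ln(3.21) = 0.0
Nearest integer order:

0


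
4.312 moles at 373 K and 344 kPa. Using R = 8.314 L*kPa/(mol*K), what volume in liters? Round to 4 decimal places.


PV = nRT, solve for V = nRT / P.
nRT = 4.312 * 8.314 * 373 = 13372.0381
V = 13372.0381 / 344
V = 38.87220378 L, rounded to 4 dp:

38.8722 L


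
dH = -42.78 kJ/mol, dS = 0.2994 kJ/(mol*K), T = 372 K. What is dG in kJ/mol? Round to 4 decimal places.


Gibbs: dG = dH - T*dS (consistent units, dS already in kJ/(mol*K)).
T*dS = 372 * 0.2994 = 111.3768
dG = -42.78 - (111.3768)
dG = -154.1568 kJ/mol, rounded to 4 dp:

-154.1568 kJ/mol


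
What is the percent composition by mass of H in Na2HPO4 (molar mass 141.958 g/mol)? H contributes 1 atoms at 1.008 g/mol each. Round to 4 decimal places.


pct = 100 * (n_elem * M_elem) / M_total
mass_contribution = 1 * 1.008 = 1.008 g/mol
pct = 100 * 1.008 / 141.958
pct = 0.71006918 %, rounded to 4 dp:

0.7101 %


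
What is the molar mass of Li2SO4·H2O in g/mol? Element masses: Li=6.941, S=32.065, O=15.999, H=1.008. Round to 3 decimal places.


M = sum(count * atomic_mass) over atoms.
M = 2*6.941 + 1*32.065 + 5*15.999 + 2*1.008
M = 13.882 + 32.065 + 79.995 + 2.016
M = 127.958 g/mol, rounded to 3 dp:

127.958 g/mol


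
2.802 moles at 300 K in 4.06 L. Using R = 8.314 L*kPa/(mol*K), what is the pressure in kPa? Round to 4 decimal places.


PV = nRT, solve for P = nRT / V.
nRT = 2.802 * 8.314 * 300 = 6988.7484
P = 6988.7484 / 4.06
P = 1721.36660099 kPa, rounded to 4 dp:

1721.3666 kPa


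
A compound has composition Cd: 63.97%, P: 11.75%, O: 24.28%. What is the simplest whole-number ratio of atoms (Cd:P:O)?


Assume 100 g of compound, divide each mass% by atomic mass to get moles, then normalize by the smallest to get a raw atom ratio.
Moles per 100 g: Cd: 63.97/112.414 = 0.5691, P: 11.75/30.974 = 0.3794, O: 24.28/15.999 = 1.5176
Raw ratio (divide by min = 0.3794): Cd: 1.5, P: 1.0, O: 4.001
Multiply by 2 to clear fractions: Cd: 3.0 ~= 3, P: 2.0 ~= 2, O: 8.001 ~= 8
Reduce by GCD to get the simplest whole-number ratio:

3:2:8


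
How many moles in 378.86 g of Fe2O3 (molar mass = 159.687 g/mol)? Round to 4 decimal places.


n = mass / M
n = 378.86 / 159.687
n = 2.37251623 mol, rounded to 4 dp:

2.3725 mol


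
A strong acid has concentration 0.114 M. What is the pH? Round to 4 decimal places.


A strong acid dissociates completely, so [H+] equals the given concentration.
pH = -log10([H+]) = -log10(0.114)
pH = 0.94309515, rounded to 4 dp:

0.9431


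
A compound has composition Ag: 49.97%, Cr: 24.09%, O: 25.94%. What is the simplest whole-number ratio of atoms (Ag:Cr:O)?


Assume 100 g of compound, divide each mass% by atomic mass to get moles, then normalize by the smallest to get a raw atom ratio.
Moles per 100 g: Ag: 49.97/107.868 = 0.4633, Cr: 24.09/51.996 = 0.4633, O: 25.94/15.999 = 1.6214
Raw ratio (divide by min = 0.4633): Ag: 1.0, Cr: 1.0, O: 3.5
Multiply by 2 to clear fractions: Ag: 2.0 ~= 2, Cr: 2.0 ~= 2, O: 7.0 ~= 7
Reduce by GCD to get the simplest whole-number ratio:

2:2:7


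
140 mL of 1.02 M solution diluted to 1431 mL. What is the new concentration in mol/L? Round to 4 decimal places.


Dilution: M1*V1 = M2*V2, solve for M2.
M2 = M1*V1 / V2
M2 = 1.02 * 140 / 1431
M2 = 142.8 / 1431
M2 = 0.09979036 mol/L, rounded to 4 dp:

0.0998 mol/L


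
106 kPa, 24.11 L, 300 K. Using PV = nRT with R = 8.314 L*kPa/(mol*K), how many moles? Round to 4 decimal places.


PV = nRT, solve for n = PV / (RT).
PV = 106 * 24.11 = 2555.66
RT = 8.314 * 300 = 2494.2
n = 2555.66 / 2494.2
n = 1.02464117 mol, rounded to 4 dp:

1.0246 mol


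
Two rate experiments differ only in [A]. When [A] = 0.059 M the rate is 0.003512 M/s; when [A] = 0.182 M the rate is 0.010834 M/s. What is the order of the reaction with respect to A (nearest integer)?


Rate is proportional to [A]^n, so rate2/rate1 = ([A]2/[A]1)^n. Take logs to solve for n.
rate2/rate1 = 0.010834 / 0.003512 = 3.0849
[A]2/[A]1 = 0.182 / 0.059 = 3.0847
n = ln(3.0849) / ln(3.0847) = 1.0
Nearest integer order:

1


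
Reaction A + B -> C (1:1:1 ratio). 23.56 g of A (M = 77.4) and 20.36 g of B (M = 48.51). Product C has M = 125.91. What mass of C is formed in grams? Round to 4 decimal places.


Find moles of each reactant; the smaller value is the limiting reagent in a 1:1:1 reaction, so moles_C equals moles of the limiter.
n_A = mass_A / M_A = 23.56 / 77.4 = 0.304393 mol
n_B = mass_B / M_B = 20.36 / 48.51 = 0.419707 mol
Limiting reagent: A (smaller), n_limiting = 0.304393 mol
mass_C = n_limiting * M_C = 0.304393 * 125.91
mass_C = 38.32612263 g, rounded to 4 dp:

38.3261 g


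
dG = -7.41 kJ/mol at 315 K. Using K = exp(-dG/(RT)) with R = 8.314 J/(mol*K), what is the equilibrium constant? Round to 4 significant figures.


dG is in kJ/mol; multiply by 1000 to match R in J/(mol*K).
RT = 8.314 * 315 = 2618.91 J/mol
exponent = -dG*1000 / (RT) = -(-7.41*1000) / 2618.91 = 2.8294214
K = exp(2.8294214)
K = 16.935659, rounded to 4 significant figures:

16.94


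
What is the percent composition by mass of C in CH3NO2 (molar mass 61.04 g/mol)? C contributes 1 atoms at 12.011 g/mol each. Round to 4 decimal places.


pct = 100 * (n_elem * M_elem) / M_total
mass_contribution = 1 * 12.011 = 12.011 g/mol
pct = 100 * 12.011 / 61.04
pct = 19.67726081 %, rounded to 4 dp:

19.6773 %


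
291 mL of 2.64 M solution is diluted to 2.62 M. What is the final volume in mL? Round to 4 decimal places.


Dilution: M1*V1 = M2*V2, solve for V2.
V2 = M1*V1 / M2
V2 = 2.64 * 291 / 2.62
V2 = 768.24 / 2.62
V2 = 293.22137405 mL, rounded to 4 dp:

293.2214 mL


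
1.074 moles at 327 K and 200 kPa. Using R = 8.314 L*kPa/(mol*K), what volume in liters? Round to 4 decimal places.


PV = nRT, solve for V = nRT / P.
nRT = 1.074 * 8.314 * 327 = 2919.8602
V = 2919.8602 / 200
V = 14.599301 L, rounded to 4 dp:

14.5993 L


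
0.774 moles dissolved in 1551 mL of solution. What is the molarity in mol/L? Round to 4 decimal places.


Convert volume to liters: V_L = V_mL / 1000.
V_L = 1551 / 1000 = 1.551 L
M = n / V_L = 0.774 / 1.551
M = 0.49903288 mol/L, rounded to 4 dp:

0.4990 mol/L


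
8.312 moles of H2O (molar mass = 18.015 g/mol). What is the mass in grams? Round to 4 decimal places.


mass = n * M
mass = 8.312 * 18.015
mass = 149.74068 g, rounded to 4 dp:

149.7407 g


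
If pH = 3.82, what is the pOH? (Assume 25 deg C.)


At 25 deg C, pH + pOH = 14.
pOH = 14 - pH = 14 - 3.82
pOH = 10.18:

10.18


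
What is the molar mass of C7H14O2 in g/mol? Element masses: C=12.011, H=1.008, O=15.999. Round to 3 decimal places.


M = sum(count * atomic_mass) over atoms.
M = 7*12.011 + 14*1.008 + 2*15.999
M = 84.077 + 14.112 + 31.998
M = 130.187 g/mol, rounded to 3 dp:

130.187 g/mol


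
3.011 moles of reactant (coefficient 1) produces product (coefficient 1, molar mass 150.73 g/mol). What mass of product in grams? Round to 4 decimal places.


Use the coefficient ratio to convert reactant moles to product moles, then multiply by the product's molar mass.
moles_P = moles_R * (coeff_P / coeff_R) = 3.011 * (1/1) = 3.011
mass_P = moles_P * M_P = 3.011 * 150.73
mass_P = 453.84803 g, rounded to 4 dp:

453.8480 g


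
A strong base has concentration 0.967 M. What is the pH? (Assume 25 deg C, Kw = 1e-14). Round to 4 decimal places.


A strong base dissociates completely, so [OH-] equals the given concentration.
pOH = -log10([OH-]) = -log10(0.967) = 0.014574
pH = 14 - pOH = 14 - 0.014574
pH = 13.985426, rounded to 4 dp:

13.9854


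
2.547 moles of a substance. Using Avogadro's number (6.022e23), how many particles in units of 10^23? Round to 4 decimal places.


N = n * NA, then divide by 1e23 for the requested units.
N / 1e23 = n * 6.022
N / 1e23 = 2.547 * 6.022
N / 1e23 = 15.338034, rounded to 4 dp:

15.3380


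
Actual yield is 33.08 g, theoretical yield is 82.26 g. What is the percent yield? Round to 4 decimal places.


% yield = 100 * actual / theoretical
% yield = 100 * 33.08 / 82.26
% yield = 40.21395575 %, rounded to 4 dp:

40.2140 %


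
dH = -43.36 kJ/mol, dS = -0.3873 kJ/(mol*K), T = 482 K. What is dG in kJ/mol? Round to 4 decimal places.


Gibbs: dG = dH - T*dS (consistent units, dS already in kJ/(mol*K)).
T*dS = 482 * -0.3873 = -186.6786
dG = -43.36 - (-186.6786)
dG = 143.3186 kJ/mol, rounded to 4 dp:

143.3186 kJ/mol


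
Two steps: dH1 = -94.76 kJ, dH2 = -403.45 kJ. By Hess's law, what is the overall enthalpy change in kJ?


Hess's law: enthalpy is a state function, so add the step enthalpies.
dH_total = dH1 + dH2 = -94.76 + (-403.45)
dH_total = -498.21 kJ:

-498.21 kJ


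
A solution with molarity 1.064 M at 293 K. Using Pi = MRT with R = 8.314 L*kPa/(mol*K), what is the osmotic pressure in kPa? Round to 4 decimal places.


Osmotic pressure (van't Hoff): Pi = M*R*T.
RT = 8.314 * 293 = 2436.002
Pi = 1.064 * 2436.002
Pi = 2591.906128 kPa, rounded to 4 dp:

2591.9061 kPa


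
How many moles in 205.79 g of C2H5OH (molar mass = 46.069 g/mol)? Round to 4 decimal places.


n = mass / M
n = 205.79 / 46.069
n = 4.46699516 mol, rounded to 4 dp:

4.4670 mol


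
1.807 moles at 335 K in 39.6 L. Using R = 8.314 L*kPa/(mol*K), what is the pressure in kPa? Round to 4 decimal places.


PV = nRT, solve for P = nRT / V.
nRT = 1.807 * 8.314 * 335 = 5032.8383
P = 5032.8383 / 39.6
P = 127.09187626 kPa, rounded to 4 dp:

127.0919 kPa


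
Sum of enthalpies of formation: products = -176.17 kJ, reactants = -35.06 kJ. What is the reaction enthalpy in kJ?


dH_rxn = sum(dH_f products) - sum(dH_f reactants)
dH_rxn = -176.17 - (-35.06)
dH_rxn = -141.11 kJ:

-141.11 kJ


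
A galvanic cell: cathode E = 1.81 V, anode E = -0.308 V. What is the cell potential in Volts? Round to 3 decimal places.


Standard cell potential: E_cell = E_cathode - E_anode.
E_cell = 1.81 - (-0.308)
E_cell = 2.118 V, rounded to 3 dp:

2.118 V


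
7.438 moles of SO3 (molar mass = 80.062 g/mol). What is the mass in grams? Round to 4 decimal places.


mass = n * M
mass = 7.438 * 80.062
mass = 595.501156 g, rounded to 4 dp:

595.5012 g


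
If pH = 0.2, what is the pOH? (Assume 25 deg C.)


At 25 deg C, pH + pOH = 14.
pOH = 14 - pH = 14 - 0.2
pOH = 13.8:

13.80


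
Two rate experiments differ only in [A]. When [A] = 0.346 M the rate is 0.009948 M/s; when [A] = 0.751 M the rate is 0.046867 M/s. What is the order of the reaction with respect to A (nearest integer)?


Rate is proportional to [A]^n, so rate2/rate1 = ([A]2/[A]1)^n. Take logs to solve for n.
rate2/rate1 = 0.046867 / 0.009948 = 4.7112
[A]2/[A]1 = 0.751 / 0.346 = 2.1705
n = ln(4.7112) / ln(2.1705) = 2.0
Nearest integer order:

2


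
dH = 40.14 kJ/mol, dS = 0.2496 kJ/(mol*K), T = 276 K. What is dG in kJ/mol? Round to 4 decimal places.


Gibbs: dG = dH - T*dS (consistent units, dS already in kJ/(mol*K)).
T*dS = 276 * 0.2496 = 68.8896
dG = 40.14 - (68.8896)
dG = -28.7496 kJ/mol, rounded to 4 dp:

-28.7496 kJ/mol


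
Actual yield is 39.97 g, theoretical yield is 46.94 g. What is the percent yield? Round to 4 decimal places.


% yield = 100 * actual / theoretical
% yield = 100 * 39.97 / 46.94
% yield = 85.15125692 %, rounded to 4 dp:

85.1513 %


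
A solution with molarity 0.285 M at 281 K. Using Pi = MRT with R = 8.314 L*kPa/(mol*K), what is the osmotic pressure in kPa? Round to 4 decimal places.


Osmotic pressure (van't Hoff): Pi = M*R*T.
RT = 8.314 * 281 = 2336.234
Pi = 0.285 * 2336.234
Pi = 665.82669 kPa, rounded to 4 dp:

665.8267 kPa


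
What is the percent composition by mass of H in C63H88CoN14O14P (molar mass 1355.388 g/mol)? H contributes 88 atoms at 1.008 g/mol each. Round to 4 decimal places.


pct = 100 * (n_elem * M_elem) / M_total
mass_contribution = 88 * 1.008 = 88.704 g/mol
pct = 100 * 88.704 / 1355.388
pct = 6.54454665 %, rounded to 4 dp:

6.5445 %


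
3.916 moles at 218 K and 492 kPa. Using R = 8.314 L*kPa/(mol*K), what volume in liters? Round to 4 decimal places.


PV = nRT, solve for V = nRT / P.
nRT = 3.916 * 8.314 * 218 = 7097.562
V = 7097.562 / 492
V = 14.42593902 L, rounded to 4 dp:

14.4259 L


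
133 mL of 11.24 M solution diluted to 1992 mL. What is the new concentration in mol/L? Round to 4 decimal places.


Dilution: M1*V1 = M2*V2, solve for M2.
M2 = M1*V1 / V2
M2 = 11.24 * 133 / 1992
M2 = 1494.92 / 1992
M2 = 0.75046185 mol/L, rounded to 4 dp:

0.7505 mol/L


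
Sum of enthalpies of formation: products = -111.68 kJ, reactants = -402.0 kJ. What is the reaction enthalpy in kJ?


dH_rxn = sum(dH_f products) - sum(dH_f reactants)
dH_rxn = -111.68 - (-402.0)
dH_rxn = 290.32 kJ:

290.32 kJ


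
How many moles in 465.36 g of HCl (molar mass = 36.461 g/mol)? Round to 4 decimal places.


n = mass / M
n = 465.36 / 36.461
n = 12.76322646 mol, rounded to 4 dp:

12.7632 mol


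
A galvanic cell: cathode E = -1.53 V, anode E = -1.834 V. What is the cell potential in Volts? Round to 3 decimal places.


Standard cell potential: E_cell = E_cathode - E_anode.
E_cell = -1.53 - (-1.834)
E_cell = 0.304 V, rounded to 3 dp:

0.304 V


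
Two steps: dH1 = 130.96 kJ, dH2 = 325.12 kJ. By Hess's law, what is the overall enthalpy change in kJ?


Hess's law: enthalpy is a state function, so add the step enthalpies.
dH_total = dH1 + dH2 = 130.96 + (325.12)
dH_total = 456.08 kJ:

456.08 kJ


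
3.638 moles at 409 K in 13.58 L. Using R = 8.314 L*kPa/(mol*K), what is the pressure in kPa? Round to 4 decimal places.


PV = nRT, solve for P = nRT / V.
nRT = 3.638 * 8.314 * 409 = 12370.7498
P = 12370.7498 / 13.58
P = 910.95359352 kPa, rounded to 4 dp:

910.9536 kPa


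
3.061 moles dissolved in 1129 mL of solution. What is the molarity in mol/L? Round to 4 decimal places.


Convert volume to liters: V_L = V_mL / 1000.
V_L = 1129 / 1000 = 1.129 L
M = n / V_L = 3.061 / 1.129
M = 2.71124889 mol/L, rounded to 4 dp:

2.7112 mol/L


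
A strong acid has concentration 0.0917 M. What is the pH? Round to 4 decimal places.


A strong acid dissociates completely, so [H+] equals the given concentration.
pH = -log10([H+]) = -log10(0.0917)
pH = 1.03763066, rounded to 4 dp:

1.0376


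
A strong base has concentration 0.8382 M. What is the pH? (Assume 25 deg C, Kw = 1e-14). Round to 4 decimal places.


A strong base dissociates completely, so [OH-] equals the given concentration.
pOH = -log10([OH-]) = -log10(0.8382) = 0.076652
pH = 14 - pOH = 14 - 0.076652
pH = 13.923348, rounded to 4 dp:

13.9233


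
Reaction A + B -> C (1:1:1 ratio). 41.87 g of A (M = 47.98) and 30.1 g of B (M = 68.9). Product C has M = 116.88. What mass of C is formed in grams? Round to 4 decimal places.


Find moles of each reactant; the smaller value is the limiting reagent in a 1:1:1 reaction, so moles_C equals moles of the limiter.
n_A = mass_A / M_A = 41.87 / 47.98 = 0.872655 mol
n_B = mass_B / M_B = 30.1 / 68.9 = 0.436865 mol
Limiting reagent: B (smaller), n_limiting = 0.436865 mol
mass_C = n_limiting * M_C = 0.436865 * 116.88
mass_C = 51.0607812 g, rounded to 4 dp:

51.0608 g


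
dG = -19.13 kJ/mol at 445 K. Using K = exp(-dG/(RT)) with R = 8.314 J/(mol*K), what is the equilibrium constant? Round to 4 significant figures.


dG is in kJ/mol; multiply by 1000 to match R in J/(mol*K).
RT = 8.314 * 445 = 3699.73 J/mol
exponent = -dG*1000 / (RT) = -(-19.13*1000) / 3699.73 = 5.17064759
K = exp(5.17064759)
K = 176.0288, rounded to 4 significant figures:

176.0


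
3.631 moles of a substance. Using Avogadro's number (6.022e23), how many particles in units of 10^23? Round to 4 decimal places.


N = n * NA, then divide by 1e23 for the requested units.
N / 1e23 = n * 6.022
N / 1e23 = 3.631 * 6.022
N / 1e23 = 21.865882, rounded to 4 dp:

21.8659


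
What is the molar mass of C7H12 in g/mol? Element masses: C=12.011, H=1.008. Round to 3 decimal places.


M = sum(count * atomic_mass) over atoms.
M = 7*12.011 + 12*1.008
M = 84.077 + 12.096
M = 96.173 g/mol, rounded to 3 dp:

96.173 g/mol


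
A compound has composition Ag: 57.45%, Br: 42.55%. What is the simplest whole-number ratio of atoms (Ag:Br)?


Assume 100 g of compound, divide each mass% by atomic mass to get moles, then normalize by the smallest to get a raw atom ratio.
Moles per 100 g: Ag: 57.45/107.868 = 0.5326, Br: 42.55/79.904 = 0.5325
Raw ratio (divide by min = 0.5325): Ag: 1.0, Br: 1.0
Multiply by 1 to clear fractions: Ag: 1.0 ~= 1, Br: 1.0 ~= 1
Reduce by GCD to get the simplest whole-number ratio:

1:1


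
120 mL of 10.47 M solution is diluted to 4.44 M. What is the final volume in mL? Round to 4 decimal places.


Dilution: M1*V1 = M2*V2, solve for V2.
V2 = M1*V1 / M2
V2 = 10.47 * 120 / 4.44
V2 = 1256.4 / 4.44
V2 = 282.97297297 mL, rounded to 4 dp:

282.9730 mL


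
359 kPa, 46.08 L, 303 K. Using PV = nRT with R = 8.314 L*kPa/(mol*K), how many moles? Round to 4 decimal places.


PV = nRT, solve for n = PV / (RT).
PV = 359 * 46.08 = 16542.72
RT = 8.314 * 303 = 2519.142
n = 16542.72 / 2519.142
n = 6.56680727 mol, rounded to 4 dp:

6.5668 mol


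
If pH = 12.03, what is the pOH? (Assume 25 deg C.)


At 25 deg C, pH + pOH = 14.
pOH = 14 - pH = 14 - 12.03
pOH = 1.97:

1.97


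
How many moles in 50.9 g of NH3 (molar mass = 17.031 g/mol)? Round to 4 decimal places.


n = mass / M
n = 50.9 / 17.031
n = 2.98866772 mol, rounded to 4 dp:

2.9887 mol


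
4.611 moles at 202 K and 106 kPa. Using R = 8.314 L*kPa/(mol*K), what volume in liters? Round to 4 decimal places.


PV = nRT, solve for V = nRT / P.
nRT = 4.611 * 8.314 * 202 = 7743.8425
V = 7743.8425 / 106
V = 73.05511792 L, rounded to 4 dp:

73.0551 L


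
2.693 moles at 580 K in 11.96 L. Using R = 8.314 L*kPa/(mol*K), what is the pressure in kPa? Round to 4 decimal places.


PV = nRT, solve for P = nRT / V.
nRT = 2.693 * 8.314 * 580 = 12985.9692
P = 12985.9692 / 11.96
P = 1085.78337793 kPa, rounded to 4 dp:

1085.7834 kPa


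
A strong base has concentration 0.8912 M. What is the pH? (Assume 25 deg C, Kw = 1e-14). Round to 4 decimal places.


A strong base dissociates completely, so [OH-] equals the given concentration.
pOH = -log10([OH-]) = -log10(0.8912) = 0.050025
pH = 14 - pOH = 14 - 0.050025
pH = 13.949975, rounded to 4 dp:

13.9500


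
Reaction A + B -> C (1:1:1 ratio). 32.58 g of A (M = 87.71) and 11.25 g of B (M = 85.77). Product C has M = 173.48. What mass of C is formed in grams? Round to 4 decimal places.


Find moles of each reactant; the smaller value is the limiting reagent in a 1:1:1 reaction, so moles_C equals moles of the limiter.
n_A = mass_A / M_A = 32.58 / 87.71 = 0.371451 mol
n_B = mass_B / M_B = 11.25 / 85.77 = 0.131165 mol
Limiting reagent: B (smaller), n_limiting = 0.131165 mol
mass_C = n_limiting * M_C = 0.131165 * 173.48
mass_C = 22.7545042 g, rounded to 4 dp:

22.7545 g


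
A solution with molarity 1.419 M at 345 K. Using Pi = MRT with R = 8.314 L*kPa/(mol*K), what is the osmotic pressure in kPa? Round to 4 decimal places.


Osmotic pressure (van't Hoff): Pi = M*R*T.
RT = 8.314 * 345 = 2868.33
Pi = 1.419 * 2868.33
Pi = 4070.16027 kPa, rounded to 4 dp:

4070.1603 kPa


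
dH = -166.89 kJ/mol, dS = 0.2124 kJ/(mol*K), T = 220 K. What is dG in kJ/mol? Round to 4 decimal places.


Gibbs: dG = dH - T*dS (consistent units, dS already in kJ/(mol*K)).
T*dS = 220 * 0.2124 = 46.728
dG = -166.89 - (46.728)
dG = -213.618 kJ/mol, rounded to 4 dp:

-213.6180 kJ/mol


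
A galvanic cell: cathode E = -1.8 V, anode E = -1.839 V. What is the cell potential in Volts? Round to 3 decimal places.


Standard cell potential: E_cell = E_cathode - E_anode.
E_cell = -1.8 - (-1.839)
E_cell = 0.039 V, rounded to 3 dp:

0.039 V
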